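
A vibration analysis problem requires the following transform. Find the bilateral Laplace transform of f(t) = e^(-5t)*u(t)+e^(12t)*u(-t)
For e^(-5t) * u(t): L = 1/(s + 5), Re(s) > -5
For e^(12t) * u(-t): L = -1/(s-12), Re(s) < 12
Combined: F(s) = 1/(s + 5) - 1/(s-12), -5 < Re(s) < 12

Answer: 1/(s + 5) - 1/(s-12), ROC: -5 < Re(s) < 12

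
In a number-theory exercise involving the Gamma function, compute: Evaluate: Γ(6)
Γ(n) = (n-1)! for positive integers
Γ(6) = 5! = 120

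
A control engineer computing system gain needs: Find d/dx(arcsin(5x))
d/dx[arcsin(u)] = u'/√(1-u²), u = 5x, u' = 5

Answer: 5/√(1-25x²)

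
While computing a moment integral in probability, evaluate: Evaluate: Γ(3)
Γ(n) = (n-1)! for positive integers
Γ(3) = 2! = 2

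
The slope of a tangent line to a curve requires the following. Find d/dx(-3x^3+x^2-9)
Power rule: d/dx(ax^n) = n·a·x^(n-1)
Term by term: -9·x^2 + 2·x

Answer: -9x^2 + 2x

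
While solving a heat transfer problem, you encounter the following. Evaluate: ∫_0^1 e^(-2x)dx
Antiderivative: (1/(-2))e^(-2x)
Evaluate: (1/(-2))(e^-2 - 1)

Answer: (e^-2 - 1)/(-2)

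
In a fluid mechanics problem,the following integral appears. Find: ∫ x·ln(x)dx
By parts: u=ln(x), dv=x dx
du=1/x dx, v=x^2/2
=x^2·ln(x)/2 - ∫ x/2 dx
=x^2·ln(x)/2 - x^2/4 + C

Answer: x^2(ln(x)/2 - 1/4) + C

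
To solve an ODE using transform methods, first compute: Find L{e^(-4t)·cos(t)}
First shifting: L{e^(at)f(t)}=F(s-a)
L{cos(t)}=s/(s² + 1)
Shift: (s + 4)/((s + 4)² + 1)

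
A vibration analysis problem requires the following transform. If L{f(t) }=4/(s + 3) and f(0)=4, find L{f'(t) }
L{f'(t)}=s·F(s) - f(0)=4s/(s+3)-4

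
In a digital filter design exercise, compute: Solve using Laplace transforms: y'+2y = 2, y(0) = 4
Take L of both sides: sY(s)-4+2Y(s) = 2/s
Y(s)(s+2) = 2/s+4
Y(s) = 2/(s(s+2))+4/(s+2)
Partial fractions: 2/(s(s+2)) = 1/s - 1/(s+2)
So Y(s) = 1/s+3/(s+2)
Inverse transform (L^(-1){1/s} = 1, L^(-1){1/(s+2)} = e^(-2t)):

Answer: y(t) = 1+3·e^(-2t)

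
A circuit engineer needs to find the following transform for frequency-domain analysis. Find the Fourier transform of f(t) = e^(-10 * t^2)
The Fourier transform of a Gaussian e^(-a*t^2) is sqrt(pi/a)*e^(-omega^2/(4a)).
With a = 10: F(omega) = sqrt(pi/10)*e^(-omega^2/40)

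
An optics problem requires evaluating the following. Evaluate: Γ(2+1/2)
Γ(n + 1/2)=(2n)!√π/(4^n·n!)
=24√π/(16·2)=(3/4)·√π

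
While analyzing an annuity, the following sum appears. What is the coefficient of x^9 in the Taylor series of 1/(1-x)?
1/(1-x) = Σ x^n for |x|<1
All coefficients are 1

Answer: 1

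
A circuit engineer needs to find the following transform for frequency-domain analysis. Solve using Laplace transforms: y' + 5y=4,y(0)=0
Take L of both sides: sY(s) - 0 + 5Y(s)=4/s
Y(s)(s + 5)=4/s + 0
Y(s)=4/(s(s + 5)) + 0/(s + 5)
Partial fractions: 4/(s(s + 5))=(4/5)/s - (4/5)/(s + 5)
So Y(s)=(4/5)/s - (4/5)/(s + 5)
Inverse transform (L^(-1){1/s}=1, L^(-1){1/(s + 5)}=e^(-5t)):

Answer: y(t)=4/5 - (4/5)·e^(-5t)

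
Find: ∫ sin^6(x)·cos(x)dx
Let u = sin(x), du = cos(x) dx
∫ u^6 du = u^7/7 + C

Answer: sin^7(x)/7 + C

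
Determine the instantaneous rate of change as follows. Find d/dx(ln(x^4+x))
Chain rule: d/dx[ln(u)]=u'/u where u=x^4 + x
u'=4x^3 + 1

Answer: (4x^3 + 1)/(x^4 + x)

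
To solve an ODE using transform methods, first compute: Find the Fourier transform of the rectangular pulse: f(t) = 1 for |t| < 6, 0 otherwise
F(omega) = integral from -6 to 6 of e^(-j * omega * t) dt
= 2 * sin(6 * omega)/omega = 12 * sinc(6 * omega/pi)

Answer: 2 * sin(6 * omega)/omega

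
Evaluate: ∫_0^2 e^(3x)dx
Antiderivative: (1/3)e^(3x)
Evaluate: (1/3)(e^6-1)

Answer: (e^6-1)/3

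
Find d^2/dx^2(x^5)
Apply power rule 2 times:
d^1: 5x^4
d^2: 20x^3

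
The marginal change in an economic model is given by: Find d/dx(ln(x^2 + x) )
Chain rule: d/dx[ln(u)] = u'/u where u = x^2+x
u' = 2x+1

Answer: (2x+1)/(x^2+x)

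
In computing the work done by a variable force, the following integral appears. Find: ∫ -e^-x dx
Since d/dx[e^-x] = - e^-x, we get 1e^-x + C

Answer: e^-x + C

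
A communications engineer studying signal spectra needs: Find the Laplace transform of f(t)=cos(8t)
L{cos(wt)} = s/(s² + w²)
L{cos(8t)} = s/(s² + 64)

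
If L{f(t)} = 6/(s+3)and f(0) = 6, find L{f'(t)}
L{f'(t)} = s·F(s) - f(0) = 6s/(s+3)-6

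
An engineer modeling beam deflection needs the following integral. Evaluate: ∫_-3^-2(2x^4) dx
Step 1: Find antiderivative F(x) = (2/5)x^5
Step 2: F(-2) - F(-3) = -64/5 - (-486/5) = 422/5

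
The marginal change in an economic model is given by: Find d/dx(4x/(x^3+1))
Quotient rule: (f/g)'=(f'g - fg')/g²
f=4x, f'=4
g=x^3+1, g'=3x^2

Answer: (4·(x^3+1)-12x^3)/(x^3+1)²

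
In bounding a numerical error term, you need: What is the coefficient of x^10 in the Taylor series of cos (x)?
cos(x)=Σ (-1)^k x^(2k)/(2k)!
For x^10: (-1)^5/10!=-1/3628800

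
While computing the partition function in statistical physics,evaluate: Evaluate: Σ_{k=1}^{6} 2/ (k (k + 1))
Partial fractions: 2/(k(k + 1))=2/k - 2/(k + 1)
Telescoping sum: 2(1 - 1/7)=2·6/7

Answer: 12/7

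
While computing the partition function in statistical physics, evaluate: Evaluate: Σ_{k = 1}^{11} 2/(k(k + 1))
Partial fractions: 2/(k(k + 1)) = 2/k - 2/(k + 1)
Telescoping sum: 2(1 - 1/12) = 2·11/12

Answer: 11/6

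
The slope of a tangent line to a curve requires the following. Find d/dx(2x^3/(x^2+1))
Quotient rule: (f/g)'=(f'g - fg')/g²
f=2x^3, f'=6x^2
g=x^2 + 1, g'=2x

Answer: (6x^2·(x^2 + 1) - 4x^4)/(x^2 + 1)²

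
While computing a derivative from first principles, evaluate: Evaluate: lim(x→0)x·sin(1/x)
Squeeze theorem: -|x| ≤ x·sin(1/x) ≤ |x|
Since x → 0 as x → 0, by squeeze theorem the limit is 0

Answer: 0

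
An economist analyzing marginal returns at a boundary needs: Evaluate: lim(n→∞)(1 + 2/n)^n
This is the definition of e^2: lim(1 + 2/n)^n=e^2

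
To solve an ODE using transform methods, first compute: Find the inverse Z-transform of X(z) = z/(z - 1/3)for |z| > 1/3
Standard pair: z/(z-a) <-> a^n * u[n] for causal signals
With a = 1/3: x[n] = (1/3)^n * u[n]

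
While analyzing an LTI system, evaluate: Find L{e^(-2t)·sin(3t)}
First shifting: L{e^(at)f(t)}=F(s-a)
L{sin(3t)}=3/(s² + 9)
Shift: 3/((s + 2)² + 9)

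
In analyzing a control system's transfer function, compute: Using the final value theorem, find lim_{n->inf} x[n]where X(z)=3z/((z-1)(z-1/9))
Final value theorem: lim x[n] = lim_{z->1} (z-1) * X(z)
(z-1) * X(z) = 3z/(z-1/9)
As z->1: 3/(1 - 1/9) = 3/(8/9) = 27/8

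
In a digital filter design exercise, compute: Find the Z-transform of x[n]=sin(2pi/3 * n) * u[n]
Z{sin(w0*n)*u[n]} = z*sin(w0)/(z^2 - 2z*cos(w0) + 1)
With w0 = 2pi/3: X(z) = z*sin(2pi/3)/(z^2 - 2z*cos(2pi/3) + 1)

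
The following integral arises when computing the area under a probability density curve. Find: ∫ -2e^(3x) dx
Since d/dx[e^(3x)] = 3e^(3x), we get -2/3 e^(3x) + C

Answer: (-2/3)e^(3x) + C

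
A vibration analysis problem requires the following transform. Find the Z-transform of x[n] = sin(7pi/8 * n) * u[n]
Z{sin(w0*n)*u[n]} = z*sin(w0)/(z^2 - 2z*cos(w0) + 1)
With w0 = 7pi/8: X(z) = z*sin(7pi/8)/(z^2 - 2z*cos(7pi/8) + 1)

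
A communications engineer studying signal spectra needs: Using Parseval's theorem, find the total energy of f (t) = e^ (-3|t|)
Parseval's theorem: E = integral |f(t)|^2 dt = (1/2pi) integral |F(omega)|^2 domega
E = integral_{-inf}^{inf} e^(-6|t|) dt = 2 * integral_0^inf e^(-6t) dt = 2/(2 * 3) = 1/3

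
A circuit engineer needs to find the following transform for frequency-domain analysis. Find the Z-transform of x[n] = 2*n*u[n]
Z{n*u[n]}=z/(z-1)^2
By linearity: Z{2*n*u[n]}=2z/(z-1)^2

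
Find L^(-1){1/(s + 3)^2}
L^(-1){1/(s-a)^n}=t^(n-1)·e^(at)/(n-1)!
Here a=-3, n=2: t^1·e^(-3t)/1

Answer: t·e^(-3t)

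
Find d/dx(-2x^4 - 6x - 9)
Power rule: d/dx(ax^n) = n·a·x^(n-1)
Term by term: -8·x^3-6

Answer: -8x^3-6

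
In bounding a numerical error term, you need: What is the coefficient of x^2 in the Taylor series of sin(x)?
sin(x) has only odd powers. Coefficient of x^2=0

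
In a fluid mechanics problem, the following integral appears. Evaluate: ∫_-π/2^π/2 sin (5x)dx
Antiderivative: -cos(5x)/5
Evaluate at bounds: [-cos(5·π/2)/5] - [-cos(5·-π/2)/5]
=(-(0)+(0))/5=0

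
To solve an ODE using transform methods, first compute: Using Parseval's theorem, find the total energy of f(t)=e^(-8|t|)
Parseval's theorem: E=integral |f(t)|^2 dt=(1/2pi) integral |F(omega)|^2 domega
E=integral_{-inf}^{inf} e^(-16|t|) dt=2*integral_0^inf e^(-16t) dt=2/(2*8)=1/8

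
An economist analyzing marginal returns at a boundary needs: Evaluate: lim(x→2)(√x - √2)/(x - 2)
Multiply by conjugate (√x+√2)/(√x+√2):
= (x - 2)/((x - 2)(√x+√2)) = 1/(√x+√2)
As x → 2: 1/(2√2)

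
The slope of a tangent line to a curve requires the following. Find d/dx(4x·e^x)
Product rule: (fg)' = f'g + fg'
f = 4x, f' = 4
g = e^x, g' = e^x

Answer: 4·e^x + 4x·e^x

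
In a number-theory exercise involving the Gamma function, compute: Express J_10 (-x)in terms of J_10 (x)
For integer n: J_n(-x)=(-1)^n J_n(x)
With n=10: J_10(-x)=(-1)^10 J_10(x)=J_10(x)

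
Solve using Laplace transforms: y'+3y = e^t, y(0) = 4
Take L: sY - 4+3Y=1/(s-1)
Y(s+3)=1/(s-1)+4
Y=1/((s-1)(s+3))+4/(s+3)
Partial fractions: 1/((s-1)(s+3))=(1/4)/(s-1) - (1/4)/(s+3)
So Y=(1/4)/(s-1)+(15/4)/(s+3)
Inverse Laplace transform (L^(-1){1/(s-1)}=e^t, L^(-1){1/(s+3)}=e^(-3t)):

Answer: y(t)=(1/4)·e^t+(15/4)·e^(-3t)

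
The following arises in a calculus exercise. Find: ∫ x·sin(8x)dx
By parts: u=x, dv=sin(8x) dx
du=dx, v=-cos(8x)/8
=-x·cos(8x)/8+sin(8x)/8²+C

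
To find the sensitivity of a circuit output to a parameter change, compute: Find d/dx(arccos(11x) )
d/dx[arccos(u)] = -u'/√(1-u²), u = 11x, u' = 11

Answer: -11/√(1 - 121x²)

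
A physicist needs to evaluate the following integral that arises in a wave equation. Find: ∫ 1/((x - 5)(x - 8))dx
Partial fractions: 1/((x-5)(x-8)) = A/(x-5)+B/(x-8)
A = -1/3, B = 1/3
∫ [-1/3· 1/(x-5)+1/3· 1/(x-8)] dx
= (1/3)[ln|x-8| - ln|x-5|]+C

Answer: (1/3)·ln|(x-8)/(x-5)|+C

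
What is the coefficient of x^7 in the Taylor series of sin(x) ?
sin(x)=Σ (-1)^k x^(2k+1)/(2k+1)!
For x^7: (-1)^3/7!=-1/5040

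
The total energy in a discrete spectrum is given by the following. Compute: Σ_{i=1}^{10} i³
Using formula: Σ i^3=[n(n + 1)/2]²=[10·11/2]²=3025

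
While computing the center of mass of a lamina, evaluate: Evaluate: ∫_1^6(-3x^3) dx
Step 1: Find antiderivative F(x) = (-3/4)x^4
Step 2: F(6) - F(1) = -972 - (-3/4) = -3885/4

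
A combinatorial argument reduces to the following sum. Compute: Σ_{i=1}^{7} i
Using formula: Σ i^1=n(n+1)/2=7·8/2=28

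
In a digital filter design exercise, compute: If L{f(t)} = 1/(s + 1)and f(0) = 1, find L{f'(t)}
L{f'(t)} = s·F(s) - f(0) = s/(s+1)-1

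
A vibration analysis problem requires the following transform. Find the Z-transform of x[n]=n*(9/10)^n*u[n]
Using the property Z{n*a^n*u[n]} = az/(z-a)^2
With a = 9/10: X(z) = (9/10)z/(z - 9/10)^2, |z| > 9/10

Answer: (9/10)z/(z - 9/10)^2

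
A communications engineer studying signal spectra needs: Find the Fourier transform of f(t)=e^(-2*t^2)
The Fourier transform of a Gaussian e^(-a * t^2) is sqrt(pi/a) * e^(-omega^2/(4a)).
With a=2: F(omega)=sqrt(pi/2) * e^(-omega^2/8)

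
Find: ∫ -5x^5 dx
Using power rule: ∫ -5x^5 dx=-5/6 x^6 + C=(-5/6)x^6 + C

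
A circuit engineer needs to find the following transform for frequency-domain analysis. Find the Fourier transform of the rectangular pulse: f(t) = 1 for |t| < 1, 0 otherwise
F(omega) = integral from -1 to 1 of e^(-j * omega * t) dt
= 2 * sin(1 * omega)/omega = 2 * sinc(1 * omega/pi)

Answer: 2 * sin(1 * omega)/omega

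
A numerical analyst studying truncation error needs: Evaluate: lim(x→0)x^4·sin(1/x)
Squeeze theorem: -|x^4| ≤ x^4·sin(1/x) ≤ |x^4|
Since x^4 → 0 as x → 0, by squeeze theorem the limit is 0

Answer: 0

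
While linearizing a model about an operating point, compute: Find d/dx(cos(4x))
Chain rule: d/dx[cos(u)] = -sin(u)·u' where u = 4x
u' = 4

Answer: -4·sin(4x)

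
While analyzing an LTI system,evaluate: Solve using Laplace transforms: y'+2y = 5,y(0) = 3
Take L of both sides: sY(s)-3+2Y(s) = 5/s
Y(s)(s+2) = 5/s+3
Y(s) = 5/(s(s+2))+3/(s+2)
Partial fractions: 5/(s(s+2)) = (5/2)/s - (5/2)/(s+2)
So Y(s) = (5/2)/s+(1/2)/(s+2)
Inverse transform (L^(-1){1/s} = 1, L^(-1){1/(s+2)} = e^(-2t)):

Answer: y(t) = 5/2+(1/2)·e^(-2t)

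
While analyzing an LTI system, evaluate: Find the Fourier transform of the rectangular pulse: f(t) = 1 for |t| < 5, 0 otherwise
F(omega)=integral from -5 to 5 of e^(-j*omega*t) dt
=2*sin(5*omega)/omega=10*sinc(5*omega/pi)

Answer: 2*sin(5*omega)/omega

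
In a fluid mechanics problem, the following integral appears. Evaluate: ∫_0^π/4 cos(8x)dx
Antiderivative: sin(8x)/8
Evaluate at bounds: [sin(8·π/4)/8] - [sin(8·0)/8]
=((0) - (0))/8=0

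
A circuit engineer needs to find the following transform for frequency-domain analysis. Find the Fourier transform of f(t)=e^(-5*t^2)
The Fourier transform of a Gaussian e^(-a * t^2) is sqrt(pi/a) * e^(-omega^2/(4a)).
With a=5: F(omega)=sqrt(pi/5) * e^(-omega^2/20)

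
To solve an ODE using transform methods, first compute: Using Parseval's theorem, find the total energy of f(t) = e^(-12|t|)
Parseval's theorem: E=integral |f(t)|^2 dt=(1/2pi) integral |F(omega)|^2 domega
E=integral_{-inf}^{inf} e^(-24|t|) dt=2*integral_0^inf e^(-24t) dt=2/(2*12)=1/12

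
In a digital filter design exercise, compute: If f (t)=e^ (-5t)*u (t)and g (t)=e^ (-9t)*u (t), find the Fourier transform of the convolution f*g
By the convolution theorem: F{f*g}=F(omega)*G(omega)
F(omega)=1/(5+j*omega), G(omega)=1/(9+j*omega)
F{f*g}=1/((5+j*omega)(9+j*omega))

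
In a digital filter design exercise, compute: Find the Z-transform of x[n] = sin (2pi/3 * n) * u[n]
Z{sin(w0*n)*u[n]}=z*sin(w0)/(z^2 - 2z*cos(w0) + 1)
With w0=2pi/3: X(z)=z*sin(2pi/3)/(z^2 - 2z*cos(2pi/3) + 1)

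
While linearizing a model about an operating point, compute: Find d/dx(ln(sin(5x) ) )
Chain rule: d/dx[ln(u)]=u'/u where u=sin(5x)
u'=5cos(5x)

Answer: (5cos(5x))/(sin(5x))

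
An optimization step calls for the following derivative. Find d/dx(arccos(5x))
d/dx[arccos(u)]=-u'/√(1-u²), u=5x, u'=5

Answer: -5/√(1 - 25x²)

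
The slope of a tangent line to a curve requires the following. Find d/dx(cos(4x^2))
Chain rule: d/dx[cos(u)] = -sin(u)·u' where u = 4x^2
u' = 8x

Answer: -8x·sin(4x^2)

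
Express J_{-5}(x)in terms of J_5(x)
For integer n: J_{-n}(x)=(-1)^n J_n(x)
With n=5: J_{-5}(x)=(-1)^5 J_5(x)=-J_5(x)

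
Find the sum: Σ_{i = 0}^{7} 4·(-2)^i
Geometric series: S=a(1 - r^n)/(1 - r)
a=4, r=-2, n=8
S=4(1-256)/3=-340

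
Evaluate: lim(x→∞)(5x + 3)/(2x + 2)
Divide numerator and denominator by x:
lim (5+3/x)/(2+2/x)=5/2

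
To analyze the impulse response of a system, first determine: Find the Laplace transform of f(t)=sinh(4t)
L{sinh(at)}=a/(s²-a²)
L{sinh(4t)}=4/(s²-16)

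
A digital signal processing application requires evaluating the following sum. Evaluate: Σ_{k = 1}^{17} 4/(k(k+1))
Partial fractions: 4/(k(k + 1))=4/k - 4/(k + 1)
Telescoping sum: 4(1 - 1/18)=4·17/18

Answer: 34/9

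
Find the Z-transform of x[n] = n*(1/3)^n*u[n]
Using the property Z{n*a^n*u[n]}=az/(z-a)^2
With a=1/3: X(z)=(1/3)z/(z - 1/3)^2, |z| > 1/3

Answer: (1/3)z/(z - 1/3)^2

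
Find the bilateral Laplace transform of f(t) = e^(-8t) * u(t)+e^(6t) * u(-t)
For e^(-8t) * u(t): L=1/(s + 8), Re(s) > -8
For e^(6t) * u(-t): L=-1/(s-6), Re(s) < 6
Combined: F(s)=1/(s + 8) - 1/(s-6), -8 < Re(s) < 6

Answer: 1/(s + 8) - 1/(s-6), ROC: -8 < Re(s) < 6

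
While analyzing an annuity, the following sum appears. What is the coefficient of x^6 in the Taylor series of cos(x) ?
cos(x) = Σ (-1)^k x^(2k)/(2k)!
For x^6: (-1)^3/6! = -1/720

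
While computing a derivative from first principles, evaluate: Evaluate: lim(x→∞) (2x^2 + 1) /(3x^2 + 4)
Divide numerator and denominator by x^2:
lim (2 + 1/x^2)/(3 + 4/x^2) = 2/3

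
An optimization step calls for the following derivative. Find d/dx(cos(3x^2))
Chain rule: d/dx[cos(u)]=-sin(u)·u' where u=3x^2
u'=6x

Answer: -6x·sin(3x^2)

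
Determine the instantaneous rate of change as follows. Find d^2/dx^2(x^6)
Apply power rule 2 times:
d^1: 6x^5
d^2: 30x^4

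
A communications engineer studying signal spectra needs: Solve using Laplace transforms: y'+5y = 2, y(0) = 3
Take L of both sides: sY(s)-3+5Y(s)=2/s
Y(s)(s+5)=2/s+3
Y(s)=2/(s(s+5))+3/(s+5)
Partial fractions: 2/(s(s+5))=(2/5)/s - (2/5)/(s+5)
So Y(s)=(2/5)/s+(13/5)/(s+5)
Inverse transform (L^(-1){1/s}=1, L^(-1){1/(s+5)}=e^(-5t)):

Answer: y(t)=2/5+(13/5)·e^(-5t)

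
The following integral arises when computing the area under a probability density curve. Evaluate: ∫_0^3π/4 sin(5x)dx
Antiderivative: -cos(5x)/5
Evaluate at bounds: [-cos(5·3π/4)/5] - [-cos(5·0)/5]
= (-(√2/2)+(1))/5 = 1/5 - √2/10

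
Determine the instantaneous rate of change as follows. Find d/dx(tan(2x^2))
Chain rule: d/dx[tan(u)]=sec²(u)·u' where u=2x^2
u'=4x

Answer: 4x·sec²(2x^2)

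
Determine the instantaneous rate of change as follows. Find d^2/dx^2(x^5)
Apply power rule 2 times:
d^1: 5x^4
d^2: 20x^3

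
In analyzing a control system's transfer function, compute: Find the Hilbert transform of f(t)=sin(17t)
The Hilbert transform shifts each frequency component by -pi/2.
H{sin(wt)} = -cos(wt)
With w = 17: H{sin(17t)} = -cos(17t)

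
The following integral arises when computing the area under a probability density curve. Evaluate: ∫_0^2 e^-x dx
Antiderivative: -e^-x
Evaluate: -(e^-2-1)

Answer: (e^-2-1)/(-1)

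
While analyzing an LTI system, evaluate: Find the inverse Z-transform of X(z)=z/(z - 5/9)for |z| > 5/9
Standard pair: z/(z-a) <-> a^n * u[n] for causal signals
With a=5/9: x[n]=(5/9)^n * u[n]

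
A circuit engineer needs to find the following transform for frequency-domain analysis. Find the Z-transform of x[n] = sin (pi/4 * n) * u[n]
Z{sin(w0*n)*u[n]}=z*sin(w0)/(z^2-2z*cos(w0)+1)
With w0=pi/4: X(z)=z*sin(pi/4)/(z^2-2z*cos(pi/4)+1)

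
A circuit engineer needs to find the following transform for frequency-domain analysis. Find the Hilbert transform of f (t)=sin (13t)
The Hilbert transform shifts each frequency component by -pi/2.
H{sin(wt)}=-cos(wt)
With w=13: H{sin(13t)}=-cos(13t)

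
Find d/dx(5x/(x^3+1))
Quotient rule: (f/g)'=(f'g - fg')/g²
f=5x, f'=5
g=x^3+1, g'=3x^2

Answer: (5·(x^3+1)-15x^3)/(x^3+1)²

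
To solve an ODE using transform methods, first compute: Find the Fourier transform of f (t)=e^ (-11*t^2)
The Fourier transform of a Gaussian e^(-a*t^2) is sqrt(pi/a)*e^(-omega^2/(4a)).
With a=11: F(omega)=sqrt(pi/11)*e^(-omega^2/44)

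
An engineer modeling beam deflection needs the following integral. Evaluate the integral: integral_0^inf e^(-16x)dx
integral_0^inf e^(-16x) dx=[-1/16 * e^(-16x)]_0^inf
=0 - (-1/16)=1/16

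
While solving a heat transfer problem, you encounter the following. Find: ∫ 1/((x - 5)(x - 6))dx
Partial fractions: 1/((x-5)(x-6))=A/(x-5)+B/(x-6)
A=-1, B=1
∫ [-1· 1/(x-5)+1· 1/(x-6)] dx
=(1)[ln|x-6| - ln|x-5|]+C

Answer: ln|(x-6)/(x-5)|+C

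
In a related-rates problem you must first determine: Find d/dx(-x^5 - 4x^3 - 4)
Power rule: d/dx(ax^n)=n·a·x^(n-1)
Term by term: -5·x^4-12·x^2

Answer: -5x^4-12x^2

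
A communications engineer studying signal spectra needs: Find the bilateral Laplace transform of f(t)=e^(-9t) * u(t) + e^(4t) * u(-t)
For e^(-9t)*u(t): L = 1/(s + 9), Re(s) > -9
For e^(4t)*u(-t): L = -1/(s-4), Re(s) < 4
Combined: F(s) = 1/(s + 9) - 1/(s-4), -9 < Re(s) < 4

Answer: 1/(s + 9) - 1/(s-4), ROC: -9 < Re(s) < 4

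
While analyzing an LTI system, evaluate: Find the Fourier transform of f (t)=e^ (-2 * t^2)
The Fourier transform of a Gaussian e^(-a*t^2) is sqrt(pi/a)*e^(-omega^2/(4a)).
With a=2: F(omega)=sqrt(pi/2)*e^(-omega^2/8)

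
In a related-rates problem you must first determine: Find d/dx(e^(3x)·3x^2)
Product rule: (fg)' = f'g + fg'
f = e^(3x), f' = 3·e^(3x)
g = 3x^2, g' = 6x

Answer: 9·e^(3x)·x^2 + 6·e^(3x)·x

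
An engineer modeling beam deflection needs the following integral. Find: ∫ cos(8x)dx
Using substitution u=8x: ∫ cos(u) du/8=sin(u)/8+C

Answer: (1/8)sin(8x)+C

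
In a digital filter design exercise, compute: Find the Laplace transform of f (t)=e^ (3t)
L{e^(at)}=1/(s-a)
L{e^(3t)}=1/(s-3)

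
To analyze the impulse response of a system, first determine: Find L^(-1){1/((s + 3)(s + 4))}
Partial fractions: 1/((s + 3)(s + 4)) = A/(s + 3) + B/(s + 4)
Cover-up: A = 1/(s + 4)|_{s = -3} = 1; B = 1/(s + 3)|_{s = -4} = -1
L^(-1) = e^(-3t) - e^(-4t)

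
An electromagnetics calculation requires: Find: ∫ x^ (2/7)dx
Power rule: ∫ x^(2/7) dx=x^(9/7)/(9/7) + C

Answer: (7/9)·x^(9/7) + C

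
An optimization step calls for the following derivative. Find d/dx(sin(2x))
Chain rule: d/dx[sin(u)] = cos(u)·u' where u = 2x
u' = 2

Answer: 2·cos(2x)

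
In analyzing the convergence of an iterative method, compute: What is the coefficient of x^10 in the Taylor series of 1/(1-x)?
1/(1-x)=Σ x^n for |x|<1
All coefficients are 1

Answer: 1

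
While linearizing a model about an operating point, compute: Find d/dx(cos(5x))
Chain rule: d/dx[cos(u)] = -sin(u)·u' where u = 5x
u' = 5

Answer: -5·sin(5x)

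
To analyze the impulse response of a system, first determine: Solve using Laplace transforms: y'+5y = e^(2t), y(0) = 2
Take L: sY - 2 + 5Y = 1/(s-2)
Y(s + 5) = 1/(s-2) + 2
Y = 1/((s-2)(s + 5)) + 2/(s + 5)
Partial fractions: 1/((s-2)(s + 5)) = (1/7)/(s-2) - (1/7)/(s + 5)
So Y = (1/7)/(s-2) + (13/7)/(s + 5)
Inverse Laplace transform (L^(-1){1/(s-2)} = e^(2t), L^(-1){1/(s + 5)} = e^(-5t)):

Answer: y(t) = (1/7)·e^(2t) + (13/7)·e^(-5t)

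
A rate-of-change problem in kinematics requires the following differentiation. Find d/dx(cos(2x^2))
Chain rule: d/dx[cos(u)] = -sin(u)·u' where u = 2x^2
u' = 4x

Answer: -4x·sin(2x^2)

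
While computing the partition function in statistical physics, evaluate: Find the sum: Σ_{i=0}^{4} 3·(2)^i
Geometric series: S = a(1 - r^n)/(1 - r)
a = 3, r = 2, n = 5
S = 3(1 - 32)/-1 = 93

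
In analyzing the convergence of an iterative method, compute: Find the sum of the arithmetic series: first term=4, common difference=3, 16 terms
Last term: a_n = 4 + (16 - 1)·3 = 49
Sum = n(a_1 + a_n)/2 = 16(4 + 49)/2 = 424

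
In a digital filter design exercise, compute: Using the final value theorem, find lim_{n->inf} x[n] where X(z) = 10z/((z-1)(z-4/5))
Final value theorem: lim x[n]=lim_{z->1} (z-1) * X(z)
(z-1) * X(z)=10z/(z-4/5)
As z->1: 10/(1-4/5)=10/(1/5)=50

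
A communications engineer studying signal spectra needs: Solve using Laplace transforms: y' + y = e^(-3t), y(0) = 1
Take L: sY - 1+Y = 1/(s+3)
Y(s+1) = 1/(s+3)+1
Y = 1/((s+3)(s+1))+1/(s+1)
Partial fractions: 1/((s+3)(s+1)) = -(1/2)/(s+3)+(1/2)/(s+1)
So Y = -(1/2)/(s+3)+(3/2)/(s+1)
Inverse Laplace transform (L^(-1){1/(s+3)} = e^(-3t), L^(-1){1/(s+1)} = e^(-t)):

Answer: y(t) = (-1/2)·e^(-3t)+(3/2)·e^(-t)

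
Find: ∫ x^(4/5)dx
Power rule: ∫ x^(4/5) dx = x^(9/5)/(9/5) + C

Answer: (5/9)·x^(9/5) + C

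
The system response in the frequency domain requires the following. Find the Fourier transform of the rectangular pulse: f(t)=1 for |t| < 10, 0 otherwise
F(omega)=integral from -10 to 10 of e^(-j*omega*t) dt
=2*sin(10*omega)/omega=20*sinc(10*omega/pi)

Answer: 2*sin(10*omega)/omega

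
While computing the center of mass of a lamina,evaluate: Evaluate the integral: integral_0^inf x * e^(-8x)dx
This is a Gamma integral. Substitute u=8x (du=8 dx):
integral_0^inf x*e^(-8x) dx=(1/8^2) integral_0^inf u^1*e^(-u) du
=Gamma(2)/8^2=1!/8^2=1/64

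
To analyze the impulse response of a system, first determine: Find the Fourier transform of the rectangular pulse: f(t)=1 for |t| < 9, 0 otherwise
F(omega)=integral from -9 to 9 of e^(-j*omega*t) dt
=2*sin(9*omega)/omega=18*sinc(9*omega/pi)

Answer: 2*sin(9*omega)/omega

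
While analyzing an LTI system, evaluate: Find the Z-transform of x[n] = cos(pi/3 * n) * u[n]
Z{cos(w0 * n) * u[n]} = z(z - cos(w0))/(z^2-2z * cos(w0)+1)
With w0 = pi/3: X(z) = z(z - cos(pi/3))/(z^2-2z * cos(pi/3)+1)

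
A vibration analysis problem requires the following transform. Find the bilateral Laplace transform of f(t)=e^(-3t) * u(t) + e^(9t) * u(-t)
For e^(-3t)*u(t): L = 1/(s + 3), Re(s) > -3
For e^(9t)*u(-t): L = -1/(s-9), Re(s) < 9
Combined: F(s) = 1/(s + 3) - 1/(s-9), -3 < Re(s) < 9

Answer: 1/(s + 3) - 1/(s-9), ROC: -3 < Re(s) < 9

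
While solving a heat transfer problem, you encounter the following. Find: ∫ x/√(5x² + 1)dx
Let u=5x² + 1, du=10x dx
∫ (1/10)·u^(-1/2) du=√u/5 + C

Answer: √(5x² + 1)/5 + C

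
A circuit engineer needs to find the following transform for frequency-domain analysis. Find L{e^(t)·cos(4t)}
First shifting: L{e^(at)f(t)}=F(s-a)
L{cos(4t)}=s/(s²+16)
Shift: (s-1)/((s-1)²+16)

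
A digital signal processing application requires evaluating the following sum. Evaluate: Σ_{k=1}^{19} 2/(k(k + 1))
Partial fractions: 2/(k(k+1))=2/k - 2/(k+1)
Telescoping sum: 2(1-1/20)=2·19/20

Answer: 19/10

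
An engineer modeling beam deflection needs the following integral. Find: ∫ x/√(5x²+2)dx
Let u = 5x²+2, du = 10x dx
∫ (1/10)·u^(-1/2) du = √u/5+C

Answer: √(5x²+2)/5+C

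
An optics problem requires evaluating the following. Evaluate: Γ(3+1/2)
Γ(n+1/2)=(2n)!√π/(4^n·n!)
=720√π/(64·6)=(15/8)·√π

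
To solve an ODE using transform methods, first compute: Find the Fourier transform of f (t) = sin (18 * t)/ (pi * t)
sin(W * t)/(pi * t)=(W/pi) * sinc(W * t/pi) is the impulse response of the ideal low-pass filter with cutoff W (here W=18).
Its Fourier transform is a rectangular function:
F(omega)=1 for |omega| < 18, 0 otherwise

Answer: rect(omega/36) [i.e., 1 for |omega| < 18, 0 otherwise]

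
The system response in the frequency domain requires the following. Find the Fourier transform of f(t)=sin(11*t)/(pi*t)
sin(W*t)/(pi*t)=(W/pi)*sinc(W*t/pi) is the impulse response of the ideal low-pass filter with cutoff W (here W=11).
Its Fourier transform is a rectangular function:
F(omega)=1 for |omega| < 11, 0 otherwise

Answer: rect(omega/22) [i.e., 1 for |omega| < 11, 0 otherwise]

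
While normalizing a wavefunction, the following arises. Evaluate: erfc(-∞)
erfc(x) = 1 - erf(x); erfc(-∞) = 1 - erf(-∞) = 1 - (-1) = 2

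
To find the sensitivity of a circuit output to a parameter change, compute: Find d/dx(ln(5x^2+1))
Chain rule: d/dx[ln(u)]=u'/u where u=5x^2 + 1
u'=10x

Answer: (10x)/(5x^2 + 1)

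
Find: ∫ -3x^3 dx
Using power rule: ∫ -3x^3 dx=-3/4 x^4+C=(-3/4)x^4+C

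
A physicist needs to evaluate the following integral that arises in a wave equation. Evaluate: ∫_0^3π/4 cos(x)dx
Antiderivative: sin(x)
Evaluate at bounds: [sin(1·3π/4)/1] - [sin(1·0)/1]
= ((√2/2) - (0))/1 = √2/2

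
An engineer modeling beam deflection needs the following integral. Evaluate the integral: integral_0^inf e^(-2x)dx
integral_0^inf e^(-2x) dx=[-1/2 * e^(-2x)]_0^inf
=0 - (-1/2)=1/2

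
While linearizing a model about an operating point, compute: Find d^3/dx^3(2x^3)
Apply power rule 3 times:
d^1: 6x^2
d^2: 12x
d^3: 12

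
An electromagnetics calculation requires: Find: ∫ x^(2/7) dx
Power rule: ∫ x^(2/7) dx=x^(9/7)/(9/7) + C

Answer: (7/9)·x^(9/7) + C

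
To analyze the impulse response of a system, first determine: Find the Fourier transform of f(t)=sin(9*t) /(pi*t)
sin(W*t)/(pi*t)=(W/pi)*sinc(W*t/pi) is the impulse response of the ideal low-pass filter with cutoff W (here W=9).
Its Fourier transform is a rectangular function:
F(omega)=1 for |omega| < 9, 0 otherwise

Answer: rect(omega/18) [i.e., 1 for |omega| < 9, 0 otherwise]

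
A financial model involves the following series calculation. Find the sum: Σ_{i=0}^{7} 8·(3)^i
Geometric series: S = a(1 - r^n)/(1 - r)
a = 8, r = 3, n = 8
S = 8(1-6561)/-2 = 26240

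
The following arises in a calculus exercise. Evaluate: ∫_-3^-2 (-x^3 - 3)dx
Step 1: Find antiderivative F(x) = (-1/4)x^4 - 3x
Step 2: F(-2) - F(-3) = 2 - (-45/4) = 53/4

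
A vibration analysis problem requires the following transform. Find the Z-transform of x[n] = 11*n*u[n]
Z{n * u[n]}=z/(z-1)^2
By linearity: Z{11 * n * u[n]}=11z/(z-1)^2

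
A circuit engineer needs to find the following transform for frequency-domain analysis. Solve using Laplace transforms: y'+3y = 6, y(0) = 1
Take L of both sides: sY(s) - 1 + 3Y(s) = 6/s
Y(s)(s + 3) = 6/s + 1
Y(s) = 6/(s(s + 3)) + 1/(s + 3)
Partial fractions: 6/(s(s + 3)) = 2/s - 2/(s + 3)
So Y(s) = 2/s - 1/(s + 3)
Inverse transform (L^(-1){1/s} = 1, L^(-1){1/(s + 3)} = e^(-3t)):

Answer: y(t) = 2 - e^(-3t)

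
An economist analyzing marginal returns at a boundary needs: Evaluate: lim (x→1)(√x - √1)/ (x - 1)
Multiply by conjugate (√x + √1)/(√x + √1):
=(x - 1)/((x - 1)(√x + √1))=1/(√x + √1)
As x → 1: 1/(2√1)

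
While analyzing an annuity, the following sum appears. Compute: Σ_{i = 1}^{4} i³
Using formula: Σ i^3=[n(n + 1)/2]²=[4·5/2]²=100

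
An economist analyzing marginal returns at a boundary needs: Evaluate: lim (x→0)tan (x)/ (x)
tan(u) ≈ u for small u:
tan(x)/(x) ≈ x/(x) = 1/1

Answer: 1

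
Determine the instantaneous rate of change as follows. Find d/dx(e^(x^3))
Chain rule: d/dx[e^u] = e^u · u' where u = x^3
u' = 3x^2

Answer: 3x^2·e^(x^3)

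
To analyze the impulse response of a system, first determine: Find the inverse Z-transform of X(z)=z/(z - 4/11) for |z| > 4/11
Standard pair: z/(z-a) <-> a^n * u[n] for causal signals
With a=4/11: x[n]=(4/11)^n * u[n]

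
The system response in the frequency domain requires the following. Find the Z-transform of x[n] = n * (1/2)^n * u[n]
Using the property Z{n*a^n*u[n]}=az/(z-a)^2
With a=1/2: X(z)=(1/2)z/(z - 1/2)^2, |z| > 1/2

Answer: (1/2)z/(z - 1/2)^2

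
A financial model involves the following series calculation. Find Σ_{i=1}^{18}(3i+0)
=3·Σ i+0·18=3·171+0=513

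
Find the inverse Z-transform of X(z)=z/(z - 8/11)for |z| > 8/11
Standard pair: z/(z-a) <-> a^n*u[n] for causal signals
With a = 8/11: x[n] = (8/11)^n*u[n]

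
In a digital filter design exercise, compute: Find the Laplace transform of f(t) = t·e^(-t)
L{t·e^(at)} = 1/(s-a)²
L{t·e^(-t)} = 1/(s+1)²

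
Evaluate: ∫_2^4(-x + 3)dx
Step 1: Find antiderivative F(x) = (-1/2)x^2+3x
Step 2: F(4) - F(2) = 4 - (4) = 0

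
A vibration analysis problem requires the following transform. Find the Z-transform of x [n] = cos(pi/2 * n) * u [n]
Z{cos(w0 * n) * u[n]}=z(z - cos(w0))/(z^2 - 2z * cos(w0) + 1)
With w0=pi/2: X(z)=z(z - cos(pi/2))/(z^2 - 2z * cos(pi/2) + 1)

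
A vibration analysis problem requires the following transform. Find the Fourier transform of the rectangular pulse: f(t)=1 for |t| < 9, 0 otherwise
F(omega) = integral from -9 to 9 of e^(-j*omega*t) dt
= 2*sin(9*omega)/omega = 18*sinc(9*omega/pi)

Answer: 2*sin(9*omega)/omega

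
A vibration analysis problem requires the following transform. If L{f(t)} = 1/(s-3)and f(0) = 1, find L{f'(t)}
L{f'(t)}=s·F(s) - f(0)=s/(s-3)-1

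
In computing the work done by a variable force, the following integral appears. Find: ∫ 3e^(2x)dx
Since d/dx[e^(2x)] = 2e^(2x), we get 3/2 e^(2x)+C

Answer: (3/2)e^(2x)+C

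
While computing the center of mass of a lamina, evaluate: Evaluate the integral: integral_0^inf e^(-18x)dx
integral_0^inf e^(-18x) dx=[-1/18 * e^(-18x)]_0^inf
=0 - (-1/18)=1/18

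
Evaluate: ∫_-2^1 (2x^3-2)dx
Step 1: Find antiderivative F(x)=(1/2)x^4 - 2x
Step 2: F(1) - F(-2)=-3/2 - (12)=-27/2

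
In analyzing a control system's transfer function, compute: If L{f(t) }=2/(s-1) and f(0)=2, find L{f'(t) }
L{f'(t)}=s·F(s) - f(0)=2s/(s-1)-2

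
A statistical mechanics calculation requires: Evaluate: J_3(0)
J_n(0)=0 for all n > 0 (Bessel function of first kind)
J_3(0)=0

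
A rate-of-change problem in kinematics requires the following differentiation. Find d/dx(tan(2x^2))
Chain rule: d/dx[tan(u)]=sec²(u)·u' where u=2x^2
u'=4x

Answer: 4x·sec²(2x^2)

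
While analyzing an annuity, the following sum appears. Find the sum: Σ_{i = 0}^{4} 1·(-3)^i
Geometric series: S=a(1 - r^n)/(1 - r)
a=1, r=-3, n=5
S=1(1 + 243)/4=61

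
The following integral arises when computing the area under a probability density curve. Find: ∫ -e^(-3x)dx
Since d/dx[e^(-3x)] = -3e^(-3x), we get 1/3 e^(-3x)+C

Answer: (1/3)e^(-3x)+C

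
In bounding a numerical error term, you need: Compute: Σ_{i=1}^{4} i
Using formula: Σ i^1=n(n+1)/2=4·5/2=10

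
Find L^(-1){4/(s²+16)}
L^(-1){w/(s²+w²)}=sin(wt)
Here w=4

Answer: sin(4t)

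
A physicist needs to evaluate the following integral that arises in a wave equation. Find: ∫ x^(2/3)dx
Power rule: ∫ x^(2/3) dx = x^(5/3)/(5/3) + C

Answer: (3/5)·x^(5/3) + C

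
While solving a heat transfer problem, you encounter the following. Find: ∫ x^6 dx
Using power rule: ∫ x^6 dx=1/7 x^7 + C=(1/7)x^7 + C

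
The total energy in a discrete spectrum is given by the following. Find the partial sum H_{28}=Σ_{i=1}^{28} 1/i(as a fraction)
H_28=1 + 1/2 + 1/3 + ... + 1/28
=315404588903/80313433200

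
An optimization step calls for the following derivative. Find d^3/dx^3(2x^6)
Apply power rule 3 times:
d^1: 12x^5
d^2: 60x^4
d^3: 240x^3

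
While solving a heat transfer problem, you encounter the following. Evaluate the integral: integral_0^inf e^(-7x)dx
integral_0^inf e^(-7x) dx = [-1/7*e^(-7x)]_0^inf
= 0 - (-1/7) = 1/7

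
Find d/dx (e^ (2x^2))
Chain rule: d/dx[e^u] = e^u · u' where u = 2x^2
u' = 4x

Answer: 4x·e^(2x^2)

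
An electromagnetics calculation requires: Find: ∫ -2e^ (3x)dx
Since d/dx[e^(3x)]=3e^(3x), we get -2/3 e^(3x) + C

Answer: (-2/3)e^(3x) + C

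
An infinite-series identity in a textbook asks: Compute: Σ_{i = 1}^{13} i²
Using formula: Σ i^2 = n(n+1)(2n+1)/6 = 13·14·27/6 = 819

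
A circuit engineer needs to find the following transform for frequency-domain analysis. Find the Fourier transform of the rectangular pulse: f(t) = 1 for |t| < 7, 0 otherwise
F(omega)=integral from -7 to 7 of e^(-j*omega*t) dt
=2*sin(7*omega)/omega=14*sinc(7*omega/pi)

Answer: 2*sin(7*omega)/omega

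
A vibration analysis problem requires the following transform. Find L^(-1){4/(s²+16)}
L^(-1){w/(s²+w²)} = sin(wt)
Here w = 4

Answer: sin(4t)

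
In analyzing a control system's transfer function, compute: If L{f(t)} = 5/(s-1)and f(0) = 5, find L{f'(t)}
L{f'(t)} = s·F(s) - f(0) = 5s/(s-1) - 5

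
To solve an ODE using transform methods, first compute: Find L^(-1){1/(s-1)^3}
L^(-1){1/(s-a)^n}=t^(n-1)·e^(at)/(n-1)!
Here a=1, n=3: t^2·e^(t)/2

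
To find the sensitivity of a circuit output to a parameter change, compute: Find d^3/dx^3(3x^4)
Apply power rule 3 times:
d^1: 12x^3
d^2: 36x^2
d^3: 72x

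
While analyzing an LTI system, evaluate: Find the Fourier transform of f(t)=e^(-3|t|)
Using the standard pair: F{e^(-a|t|)} = 2a/(a^2 + omega^2)
With a = 3: F(omega) = 6/(9 + omega^2)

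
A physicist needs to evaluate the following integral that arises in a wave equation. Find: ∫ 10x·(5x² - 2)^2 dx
Let u=5x² - 2, du=10x dx
∫ u^2 du=u^3/3+C

Answer: (5x² - 2)^3/3+C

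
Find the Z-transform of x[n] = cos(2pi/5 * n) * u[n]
Z{cos(w0*n)*u[n]} = z(z - cos(w0))/(z^2-2z*cos(w0)+1)
With w0 = 2pi/5: X(z) = z(z - cos(2pi/5))/(z^2-2z*cos(2pi/5)+1)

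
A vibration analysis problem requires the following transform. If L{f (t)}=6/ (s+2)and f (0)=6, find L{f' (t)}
L{f'(t)} = s·F(s) - f(0) = 6s/(s+2)-6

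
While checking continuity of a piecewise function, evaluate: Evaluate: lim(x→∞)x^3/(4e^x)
Apply L'Hôpital 3 times (∞/∞ each time):
Eventually get 3!/(4e^x) → 0

Answer: 0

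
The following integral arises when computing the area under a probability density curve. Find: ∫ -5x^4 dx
Using power rule: ∫ -5x^4 dx = -5/5 x^5+C = -x^5+C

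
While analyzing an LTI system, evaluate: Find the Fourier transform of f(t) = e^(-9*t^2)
The Fourier transform of a Gaussian e^(-a*t^2) is sqrt(pi/a)*e^(-omega^2/(4a)).
With a = 9: F(omega) = sqrt(pi)/3*e^(-omega^2/36)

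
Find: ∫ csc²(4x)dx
Since d/dx[-cot(4x)]=4csc²(4x), integral=-cot(4x)/4+C

Answer: (-1/4)cot(4x)+C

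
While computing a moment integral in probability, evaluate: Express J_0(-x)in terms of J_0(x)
For integer n: J_n(-x) = (-1)^n J_n(x)
With n = 0: J_0(-x) = (-1)^0 J_0(x) = J_0(x)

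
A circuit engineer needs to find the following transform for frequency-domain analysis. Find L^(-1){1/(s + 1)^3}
L^(-1){1/(s-a)^n} = t^(n-1)·e^(at)/(n-1)!
Here a = -1, n = 3: t^2·e^(-t)/2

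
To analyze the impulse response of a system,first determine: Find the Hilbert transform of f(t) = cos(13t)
The Hilbert transform shifts each frequency component by -pi/2.
H{cos(wt)} = sin(wt)
With w = 13: H{cos(13t)} = sin(13t)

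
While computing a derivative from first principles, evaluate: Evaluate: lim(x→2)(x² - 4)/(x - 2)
Factor: (x² - 4) = (x-2)(x + 2)
Cancel (x-2): lim(x→2) (x + 2) = 4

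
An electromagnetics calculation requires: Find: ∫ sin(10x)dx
Using substitution u = 10x: ∫ sin(u) du/10 = -cos(u)/10+C

Answer: (-1/10)cos(10x)+C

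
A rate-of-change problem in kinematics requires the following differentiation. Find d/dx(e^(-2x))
Chain rule: d/dx[e^u]=e^u · u' where u=-2x
u'=-2

Answer: -2·e^(-2x)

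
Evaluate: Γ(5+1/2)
Γ(n + 1/2)=(2n)!√π/(4^n·n!)
=3628800√π/(1024·120)=(945/32)·√π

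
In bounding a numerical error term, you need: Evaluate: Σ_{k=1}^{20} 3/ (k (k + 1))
Partial fractions: 3/(k(k + 1))=3/k - 3/(k + 1)
Telescoping sum: 3(1 - 1/21)=3·20/21

Answer: 20/7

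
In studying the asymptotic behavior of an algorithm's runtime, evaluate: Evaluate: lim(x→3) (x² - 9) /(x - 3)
Factor: (x² - 9)=(x-3)(x + 3)
Cancel (x-3): lim(x→3) (x + 3)=6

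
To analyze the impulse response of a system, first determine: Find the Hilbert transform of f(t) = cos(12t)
The Hilbert transform shifts each frequency component by -pi/2.
H{cos(wt)} = sin(wt)
With w = 12: H{cos(12t)} = sin(12t)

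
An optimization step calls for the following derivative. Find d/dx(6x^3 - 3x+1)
Power rule: d/dx(ax^n)=n·a·x^(n-1)
Term by term: 18·x^2-3

Answer: 18x^2-3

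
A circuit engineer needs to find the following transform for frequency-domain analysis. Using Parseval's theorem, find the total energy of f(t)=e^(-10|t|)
Parseval's theorem: E=integral |f(t)|^2 dt=(1/2pi) integral |F(omega)|^2 domega
E=integral_{-inf}^{inf} e^(-20|t|) dt=2 * integral_0^inf e^(-20t) dt=2/(2 * 10)=1/10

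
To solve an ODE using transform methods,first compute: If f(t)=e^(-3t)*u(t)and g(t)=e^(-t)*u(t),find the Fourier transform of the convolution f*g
By the convolution theorem: F{f*g}=F(omega)*G(omega)
F(omega)=1/(3+j*omega), G(omega)=1/(1+j*omega)
F{f*g}=1/((3+j*omega)(1+j*omega))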